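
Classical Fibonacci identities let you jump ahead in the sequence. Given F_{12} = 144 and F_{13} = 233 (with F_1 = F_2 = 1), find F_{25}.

By F_{2k+1} = F_k² + F_{k+1}²: F_{25} = 144² + 233² = 20736 + 54289 = 75025.

75025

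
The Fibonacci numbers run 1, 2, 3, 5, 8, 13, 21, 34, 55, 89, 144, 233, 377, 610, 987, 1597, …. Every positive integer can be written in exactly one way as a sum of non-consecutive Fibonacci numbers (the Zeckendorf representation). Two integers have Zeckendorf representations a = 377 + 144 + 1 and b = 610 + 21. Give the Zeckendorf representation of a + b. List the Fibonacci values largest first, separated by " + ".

987 + 144 + 21 + 1

The two numbers are 522 and 631, so their sum is 1153.
Repeatedly subtract the largest Fibonacci number that fits:
987 ≤ 1153 < 1597, so take 987; remainder 166
144 ≤ 166 < 233, so take 144; remainder 22
21 ≤ 22 < 34, so take 21; remainder 1
1 ≤ 1 < 2, so take 1; remainder 0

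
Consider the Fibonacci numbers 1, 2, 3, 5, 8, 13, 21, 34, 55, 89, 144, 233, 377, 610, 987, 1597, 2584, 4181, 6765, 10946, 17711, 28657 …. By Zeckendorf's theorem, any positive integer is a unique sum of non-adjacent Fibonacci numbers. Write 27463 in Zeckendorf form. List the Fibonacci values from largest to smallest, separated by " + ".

27463 − 17711 = 9752
9752 − 6765 = 2987
2987 − 2584 = 403
403 − 377 = 26
26 − 21 = 5
5 − 5 = 0
So 27463 = 17711 + 6765 + 2584 + 377 + 21 + 5, with no two terms consecutive in the sequence.

17711 + 6765 + 2584 + 377 + 21 + 5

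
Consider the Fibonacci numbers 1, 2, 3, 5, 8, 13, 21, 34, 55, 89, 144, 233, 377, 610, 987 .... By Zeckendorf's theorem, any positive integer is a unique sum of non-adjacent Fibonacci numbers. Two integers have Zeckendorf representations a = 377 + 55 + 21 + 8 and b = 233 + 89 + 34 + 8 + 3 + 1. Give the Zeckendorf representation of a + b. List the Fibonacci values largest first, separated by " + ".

The two numbers are 461 and 368, so their sum is 829.
Greedy algorithm:
subtract 610 from 829: 219 remains
subtract 144 from 219: 75 remains
subtract 55 from 75: 20 remains
subtract 13 from 20: 7 remains
subtract 5 from 7: 2 remains
subtract 2 from 2: 0 remains

610 + 144 + 55 + 13 + 5 + 2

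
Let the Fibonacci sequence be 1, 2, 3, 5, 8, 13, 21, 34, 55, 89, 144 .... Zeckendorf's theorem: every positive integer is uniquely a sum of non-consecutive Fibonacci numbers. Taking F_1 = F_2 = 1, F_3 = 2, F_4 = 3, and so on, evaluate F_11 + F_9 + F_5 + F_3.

F_11 + F_9 + F_5 + F_3 = 89 + 34 + 5 + 2 = 130.

130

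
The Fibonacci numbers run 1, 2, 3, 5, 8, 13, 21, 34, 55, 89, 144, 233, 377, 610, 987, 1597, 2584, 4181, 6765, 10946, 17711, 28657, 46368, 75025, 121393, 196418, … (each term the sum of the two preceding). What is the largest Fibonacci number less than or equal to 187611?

121393

121393 ≤ 187611 < 196418, so the largest Fibonacci number not exceeding 187611 is 121393.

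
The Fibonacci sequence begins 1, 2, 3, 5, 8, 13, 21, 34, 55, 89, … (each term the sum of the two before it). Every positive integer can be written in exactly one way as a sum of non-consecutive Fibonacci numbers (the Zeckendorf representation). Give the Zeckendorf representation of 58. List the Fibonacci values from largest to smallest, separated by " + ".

55 + 3

Greedy algorithm:
58: greatest Fibonacci not exceeding it is 55, leaving 3
3: greatest Fibonacci not exceeding it is 3, leaving 0
So 58 = 55 + 3, with no two terms consecutive in the sequence.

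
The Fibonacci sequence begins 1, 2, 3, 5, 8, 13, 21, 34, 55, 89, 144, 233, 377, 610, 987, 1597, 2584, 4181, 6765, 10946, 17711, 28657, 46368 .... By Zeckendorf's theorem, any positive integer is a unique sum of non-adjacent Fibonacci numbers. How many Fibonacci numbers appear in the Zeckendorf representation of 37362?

37362 − 28657 = 8705
8705 − 6765 = 1940
1940 − 1597 = 343
343 − 233 = 110
110 − 89 = 21
21 − 21 = 0
37362 = 28657 + 6765 + 1597 + 233 + 89 + 21, which has 6 terms.

6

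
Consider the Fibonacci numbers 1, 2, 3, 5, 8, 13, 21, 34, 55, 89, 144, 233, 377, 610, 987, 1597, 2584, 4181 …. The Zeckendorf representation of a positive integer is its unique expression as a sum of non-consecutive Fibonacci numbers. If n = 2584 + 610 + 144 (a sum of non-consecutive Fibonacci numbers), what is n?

2584 + 610 + 144 = 3338.

3338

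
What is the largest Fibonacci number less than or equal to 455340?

317811 ≤ 455340 < 514229, so the largest Fibonacci number not exceeding 455340 is 317811.

317811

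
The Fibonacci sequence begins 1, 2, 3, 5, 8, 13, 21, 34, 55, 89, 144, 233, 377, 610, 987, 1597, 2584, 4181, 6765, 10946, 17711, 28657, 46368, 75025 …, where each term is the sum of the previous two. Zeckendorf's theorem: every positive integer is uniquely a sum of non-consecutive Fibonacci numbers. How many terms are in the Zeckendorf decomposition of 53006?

8

53006 − 46368 = 6638
6638 − 4181 = 2457
2457 − 1597 = 860
860 − 610 = 250
250 − 233 = 17
17 − 13 = 4
4 − 3 = 1
1 − 1 = 0
53006 = 46368 + 4181 + 1597 + 610 + 233 + 13 + 3 + 1, which has 8 terms.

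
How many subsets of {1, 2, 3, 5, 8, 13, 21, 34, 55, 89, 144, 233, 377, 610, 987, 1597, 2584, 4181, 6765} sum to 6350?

Starting from the Zeckendorf form and repeatedly splitting a term F_k into F_{k−1} + F_{k−2} (when neither is already used) reaches every representation.
6350 = 4181+1597+377+144+34+13+3+1 = 4181+1597+377+144+34+8+5+3+1 = 4181+1597+377+89+55+34+13+3+1 = 4181+987+610+377+144+34+13+3+1 = 4181+1597+377+144+21+13+8+5+3+1 = … (22 more), for 27 in all.

27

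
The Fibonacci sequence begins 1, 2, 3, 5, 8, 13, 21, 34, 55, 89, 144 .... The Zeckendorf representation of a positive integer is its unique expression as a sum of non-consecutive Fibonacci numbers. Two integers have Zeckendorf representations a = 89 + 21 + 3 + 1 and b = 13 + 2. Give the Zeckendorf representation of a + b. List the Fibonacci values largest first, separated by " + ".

89 + 34 + 5 + 1

The two numbers are 114 and 15, so their sum is 129.
Greedy algorithm:
largest Fibonacci ≤ 129 is 89; 129 − 89 = 40
largest Fibonacci ≤ 40 is 34; 40 − 34 = 6
largest Fibonacci ≤ 6 is 5; 6 − 5 = 1
largest Fibonacci ≤ 1 is 1; 1 − 1 = 0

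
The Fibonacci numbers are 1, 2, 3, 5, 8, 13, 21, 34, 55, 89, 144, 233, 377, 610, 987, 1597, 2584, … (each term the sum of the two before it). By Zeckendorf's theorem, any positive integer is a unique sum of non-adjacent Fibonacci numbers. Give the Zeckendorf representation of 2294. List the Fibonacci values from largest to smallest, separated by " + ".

1597 + 610 + 55 + 21 + 8 + 3

Repeatedly subtract the largest Fibonacci number that fits:
largest Fibonacci ≤ 2294 is 1597; 2294 − 1597 = 697
largest Fibonacci ≤ 697 is 610; 697 − 610 = 87
largest Fibonacci ≤ 87 is 55; 87 − 55 = 32
largest Fibonacci ≤ 32 is 21; 32 − 21 = 11
largest Fibonacci ≤ 11 is 8; 11 − 8 = 3
largest Fibonacci ≤ 3 is 3; 3 − 3 = 0
So 2294 = 1597 + 610 + 55 + 21 + 8 + 3, with no two terms consecutive in the sequence.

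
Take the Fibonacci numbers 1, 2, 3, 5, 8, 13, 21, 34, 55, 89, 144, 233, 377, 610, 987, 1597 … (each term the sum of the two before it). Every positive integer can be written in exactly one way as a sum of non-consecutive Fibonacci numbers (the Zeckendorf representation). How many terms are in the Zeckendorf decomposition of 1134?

3

1134 − 987 = 147
147 − 144 = 3
3 − 3 = 0
1134 = 987 + 144 + 3, which has 3 terms.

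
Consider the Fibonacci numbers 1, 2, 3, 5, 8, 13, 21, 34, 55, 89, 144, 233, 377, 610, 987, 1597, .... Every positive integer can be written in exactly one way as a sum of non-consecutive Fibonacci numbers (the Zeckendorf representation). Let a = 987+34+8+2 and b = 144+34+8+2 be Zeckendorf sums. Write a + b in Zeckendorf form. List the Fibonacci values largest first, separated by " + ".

The two numbers are 1031 and 188, so their sum is 1219.
1219: greatest Fibonacci not exceeding it is 987, leaving 232
232: greatest Fibonacci not exceeding it is 144, leaving 88
88: greatest Fibonacci not exceeding it is 55, leaving 33
33: greatest Fibonacci not exceeding it is 21, leaving 12
12: greatest Fibonacci not exceeding it is 8, leaving 4
4: greatest Fibonacci not exceeding it is 3, leaving 1
1: greatest Fibonacci not exceeding it is 1, leaving 0

987 + 144 + 55 + 21 + 8 + 3 + 1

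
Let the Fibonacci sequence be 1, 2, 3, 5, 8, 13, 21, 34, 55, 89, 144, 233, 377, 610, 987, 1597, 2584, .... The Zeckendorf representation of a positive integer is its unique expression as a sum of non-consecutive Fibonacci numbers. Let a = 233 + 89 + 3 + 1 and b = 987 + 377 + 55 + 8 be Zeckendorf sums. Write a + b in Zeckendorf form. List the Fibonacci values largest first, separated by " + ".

1597 + 144 + 8 + 3 + 1

The two numbers are 326 and 1427, so their sum is 1753.
Greedy algorithm:
largest Fibonacci ≤ 1753 is 1597; 1753 − 1597 = 156
largest Fibonacci ≤ 156 is 144; 156 − 144 = 12
largest Fibonacci ≤ 12 is 8; 12 − 8 = 4
largest Fibonacci ≤ 4 is 3; 4 − 3 = 1
largest Fibonacci ≤ 1 is 1; 1 − 1 = 0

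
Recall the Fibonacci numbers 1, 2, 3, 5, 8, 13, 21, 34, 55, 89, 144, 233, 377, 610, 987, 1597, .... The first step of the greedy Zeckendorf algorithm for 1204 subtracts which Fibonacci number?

987

987 ≤ 1204 < 1597, so the largest Fibonacci number not exceeding 1204 is 987.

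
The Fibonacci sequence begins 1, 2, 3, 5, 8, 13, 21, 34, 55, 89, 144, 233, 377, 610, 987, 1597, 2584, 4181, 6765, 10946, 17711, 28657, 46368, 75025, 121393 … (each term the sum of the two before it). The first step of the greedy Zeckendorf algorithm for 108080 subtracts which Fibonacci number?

75025 ≤ 108080 < 121393, so the largest Fibonacci number not exceeding 108080 is 75025.

75025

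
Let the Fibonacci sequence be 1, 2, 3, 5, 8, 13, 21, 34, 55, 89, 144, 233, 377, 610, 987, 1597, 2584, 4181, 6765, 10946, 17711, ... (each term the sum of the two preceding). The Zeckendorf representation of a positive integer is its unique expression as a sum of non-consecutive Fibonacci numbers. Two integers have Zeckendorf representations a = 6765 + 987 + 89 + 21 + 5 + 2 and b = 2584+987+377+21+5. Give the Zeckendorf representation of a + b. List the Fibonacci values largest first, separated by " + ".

10946 + 610 + 233 + 34 + 13 + 5 + 2

The two numbers are 7869 and 3974, so their sum is 11843.
Greedily peel off the largest Fibonacci term at each step:
subtract 10946 from 11843: 897 remains
subtract 610 from 897: 287 remains
subtract 233 from 287: 54 remains
subtract 34 from 54: 20 remains
subtract 13 from 20: 7 remains
subtract 5 from 7: 2 remains
subtract 2 from 2: 0 remains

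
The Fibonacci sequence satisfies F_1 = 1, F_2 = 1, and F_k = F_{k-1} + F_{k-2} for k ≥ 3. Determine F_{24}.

Iterating the recurrence up to F_{16} = 987 and F_{15} = 610:
F_{17} = F_{16} + F_{15} = 987 + 610 = 1597
F_{18} = F_{17} + F_{16} = 1597 + 987 = 2584
F_{19} = F_{18} + F_{17} = 2584 + 1597 = 4181
F_{20} = F_{19} + F_{18} = 4181 + 2584 = 6765
F_{21} = F_{20} + F_{19} = 6765 + 4181 = 10946
F_{22} = F_{21} + F_{20} = 10946 + 6765 = 17711
F_{23} = F_{22} + F_{21} = 17711 + 10946 = 28657
F_{24} = F_{23} + F_{22} = 28657 + 17711 = 46368

46368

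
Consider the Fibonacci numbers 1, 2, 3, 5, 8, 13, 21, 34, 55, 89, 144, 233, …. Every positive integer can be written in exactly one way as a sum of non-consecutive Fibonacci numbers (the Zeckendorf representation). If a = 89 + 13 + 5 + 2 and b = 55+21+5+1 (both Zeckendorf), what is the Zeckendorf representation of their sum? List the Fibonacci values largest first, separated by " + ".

The two numbers are 109 and 82, so their sum is 191.
Repeatedly subtract the largest Fibonacci number that fits:
191: greatest Fibonacci not exceeding it is 144, leaving 47
47: greatest Fibonacci not exceeding it is 34, leaving 13
13: greatest Fibonacci not exceeding it is 13, leaving 0

144 + 34 + 13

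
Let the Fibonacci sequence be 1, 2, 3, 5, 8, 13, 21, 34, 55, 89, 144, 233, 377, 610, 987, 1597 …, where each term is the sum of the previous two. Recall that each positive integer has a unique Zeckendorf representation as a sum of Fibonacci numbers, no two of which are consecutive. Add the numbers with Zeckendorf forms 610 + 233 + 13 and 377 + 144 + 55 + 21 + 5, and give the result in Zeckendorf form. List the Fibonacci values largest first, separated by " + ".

The two numbers are 856 and 602, so their sum is 1458.
1458 − 987 = 471
471 − 377 = 94
94 − 89 = 5
5 − 5 = 0

987 + 377 + 89 + 5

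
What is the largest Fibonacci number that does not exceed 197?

144

144 ≤ 197 < 233, so the largest Fibonacci number not exceeding 197 is 144.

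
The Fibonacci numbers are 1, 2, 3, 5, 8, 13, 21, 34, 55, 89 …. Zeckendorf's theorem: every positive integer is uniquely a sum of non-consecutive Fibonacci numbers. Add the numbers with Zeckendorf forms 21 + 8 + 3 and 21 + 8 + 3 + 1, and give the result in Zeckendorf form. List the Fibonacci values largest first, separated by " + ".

55 + 8 + 2

The two numbers are 32 and 33, so their sum is 65.
Greedily peel off the largest Fibonacci term at each step:
55 ≤ 65 < 89, so take 55; remainder 10
8 ≤ 10 < 13, so take 8; remainder 2
2 ≤ 2 < 3, so take 2; remainder 0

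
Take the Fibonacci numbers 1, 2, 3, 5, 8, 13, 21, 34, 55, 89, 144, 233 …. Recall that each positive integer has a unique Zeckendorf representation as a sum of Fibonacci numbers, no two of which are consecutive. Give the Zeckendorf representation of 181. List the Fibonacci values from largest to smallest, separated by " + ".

Greedy algorithm:
subtract 144 from 181: 37 remains
subtract 34 from 37: 3 remains
subtract 3 from 3: 0 remains
So 181 = 144 + 34 + 3, with no two terms consecutive in the sequence.

144 + 34 + 3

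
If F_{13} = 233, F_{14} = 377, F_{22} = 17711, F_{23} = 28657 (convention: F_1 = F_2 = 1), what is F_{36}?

14930352

By the addition formula F_{m+n} = F_m F_{n+1} + F_{m−1} F_n with m=14, n=22: F_{36} = 377·28657 + 233·17711 = 10803689 + 4126663 = 14930352.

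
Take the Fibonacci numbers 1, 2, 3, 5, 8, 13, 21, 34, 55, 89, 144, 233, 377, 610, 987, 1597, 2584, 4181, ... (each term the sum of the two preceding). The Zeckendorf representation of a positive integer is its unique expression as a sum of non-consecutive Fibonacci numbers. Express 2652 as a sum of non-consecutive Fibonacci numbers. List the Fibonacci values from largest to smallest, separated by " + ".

Greedy algorithm:
subtract 2584 from 2652: 68 remains
subtract 55 from 68: 13 remains
subtract 13 from 13: 0 remains
So 2652 = 2584 + 55 + 13, with no two terms consecutive in the sequence.

2584 + 55 + 13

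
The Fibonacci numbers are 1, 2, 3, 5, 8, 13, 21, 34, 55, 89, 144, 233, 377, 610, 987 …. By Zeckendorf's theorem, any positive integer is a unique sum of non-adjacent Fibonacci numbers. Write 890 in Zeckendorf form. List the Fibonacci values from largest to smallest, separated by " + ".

890: greatest Fibonacci not exceeding it is 610, leaving 280
280: greatest Fibonacci not exceeding it is 233, leaving 47
47: greatest Fibonacci not exceeding it is 34, leaving 13
13: greatest Fibonacci not exceeding it is 13, leaving 0
So 890 = 610 + 233 + 34 + 13, with no two terms consecutive in the sequence.

610 + 233 + 34 + 13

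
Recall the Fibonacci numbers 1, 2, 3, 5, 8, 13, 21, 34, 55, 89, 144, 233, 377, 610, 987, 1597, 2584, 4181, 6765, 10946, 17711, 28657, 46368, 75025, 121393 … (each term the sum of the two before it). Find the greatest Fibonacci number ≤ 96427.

75025 ≤ 96427 < 121393, so the largest Fibonacci number not exceeding 96427 is 75025.

75025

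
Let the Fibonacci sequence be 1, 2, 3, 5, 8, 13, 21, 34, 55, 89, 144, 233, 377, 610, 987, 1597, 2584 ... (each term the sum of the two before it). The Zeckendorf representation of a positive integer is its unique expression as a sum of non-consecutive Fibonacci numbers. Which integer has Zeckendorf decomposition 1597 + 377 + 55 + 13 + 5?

1597 + 377 + 55 + 13 + 5 = 2047.

2047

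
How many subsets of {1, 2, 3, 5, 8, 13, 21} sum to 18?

3

18 = 13+5 = 13+3+2 = 8+5+3+2 — 3 representations.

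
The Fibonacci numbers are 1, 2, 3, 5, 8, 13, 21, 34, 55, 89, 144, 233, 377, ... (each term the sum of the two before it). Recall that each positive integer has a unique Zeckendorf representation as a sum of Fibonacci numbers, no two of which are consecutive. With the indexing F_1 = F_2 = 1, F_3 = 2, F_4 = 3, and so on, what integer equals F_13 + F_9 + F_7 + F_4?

F_13 + F_9 + F_7 + F_4 = 233 + 34 + 13 + 3 = 283.

283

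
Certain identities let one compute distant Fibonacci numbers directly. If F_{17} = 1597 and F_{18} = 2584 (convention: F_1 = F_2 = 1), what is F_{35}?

By F_{2k+1} = F_k² + F_{k+1}²: F_{35} = 1597² + 2584² = 2550409 + 6677056 = 9227465.

9227465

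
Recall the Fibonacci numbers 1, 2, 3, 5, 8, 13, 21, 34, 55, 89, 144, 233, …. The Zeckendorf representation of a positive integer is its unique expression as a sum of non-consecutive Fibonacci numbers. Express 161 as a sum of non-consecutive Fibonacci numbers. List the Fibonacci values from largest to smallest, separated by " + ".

144 + 13 + 3 + 1

Greedy algorithm:
161: greatest Fibonacci not exceeding it is 144, leaving 17
17: greatest Fibonacci not exceeding it is 13, leaving 4
4: greatest Fibonacci not exceeding it is 3, leaving 1
1: greatest Fibonacci not exceeding it is 1, leaving 0
So 161 = 144 + 13 + 3 + 1, with no two terms consecutive in the sequence.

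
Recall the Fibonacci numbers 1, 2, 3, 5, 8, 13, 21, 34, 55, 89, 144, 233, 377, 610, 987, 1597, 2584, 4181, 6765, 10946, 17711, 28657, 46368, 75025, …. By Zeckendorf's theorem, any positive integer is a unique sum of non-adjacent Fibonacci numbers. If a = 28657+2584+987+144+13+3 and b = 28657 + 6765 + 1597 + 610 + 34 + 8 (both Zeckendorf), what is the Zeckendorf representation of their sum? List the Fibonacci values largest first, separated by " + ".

The two numbers are 32388 and 37671, so their sum is 70059.
46368 ≤ 70059 < 75025, so take 46368; remainder 23691
17711 ≤ 23691 < 28657, so take 17711; remainder 5980
4181 ≤ 5980 < 6765, so take 4181; remainder 1799
1597 ≤ 1799 < 2584, so take 1597; remainder 202
144 ≤ 202 < 233, so take 144; remainder 58
55 ≤ 58 < 89, so take 55; remainder 3
3 ≤ 3 < 5, so take 3; remainder 0

46368 + 17711 + 4181 + 1597 + 144 + 55 + 3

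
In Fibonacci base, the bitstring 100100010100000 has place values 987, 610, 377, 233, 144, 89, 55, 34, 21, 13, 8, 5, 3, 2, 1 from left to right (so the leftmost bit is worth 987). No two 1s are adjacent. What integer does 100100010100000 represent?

1267

Summing the place values of the 1 bits: 987 + 233 + 34 + 13 = 1267.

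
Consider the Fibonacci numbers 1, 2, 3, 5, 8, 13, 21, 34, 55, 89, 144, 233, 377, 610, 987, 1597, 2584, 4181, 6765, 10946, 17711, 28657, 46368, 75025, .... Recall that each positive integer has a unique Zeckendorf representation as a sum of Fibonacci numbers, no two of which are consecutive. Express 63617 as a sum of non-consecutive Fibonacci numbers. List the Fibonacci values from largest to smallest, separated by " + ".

46368 + 10946 + 4181 + 1597 + 377 + 144 + 3 + 1

46368 ≤ 63617 < 75025, so take 46368; remainder 17249
10946 ≤ 17249 < 17711, so take 10946; remainder 6303
4181 ≤ 6303 < 6765, so take 4181; remainder 2122
1597 ≤ 2122 < 2584, so take 1597; remainder 525
377 ≤ 525 < 610, so take 377; remainder 148
144 ≤ 148 < 233, so take 144; remainder 4
3 ≤ 4 < 5, so take 3; remainder 1
1 ≤ 1 < 2, so take 1; remainder 0
So 63617 = 46368 + 10946 + 4181 + 1597 + 377 + 144 + 3 + 1, with no two terms consecutive in the sequence.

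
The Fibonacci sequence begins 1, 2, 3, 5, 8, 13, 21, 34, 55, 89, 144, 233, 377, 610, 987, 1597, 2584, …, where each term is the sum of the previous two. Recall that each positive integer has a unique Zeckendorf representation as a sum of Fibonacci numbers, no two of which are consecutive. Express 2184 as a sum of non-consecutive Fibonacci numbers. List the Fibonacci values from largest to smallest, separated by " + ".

1597 + 377 + 144 + 55 + 8 + 3

Repeatedly subtract the largest Fibonacci number that fits:
largest Fibonacci ≤ 2184 is 1597; 2184 − 1597 = 587
largest Fibonacci ≤ 587 is 377; 587 − 377 = 210
largest Fibonacci ≤ 210 is 144; 210 − 144 = 66
largest Fibonacci ≤ 66 is 55; 66 − 55 = 11
largest Fibonacci ≤ 11 is 8; 11 − 8 = 3
largest Fibonacci ≤ 3 is 3; 3 − 3 = 0
So 2184 = 1597 + 377 + 144 + 55 + 8 + 3, with no two terms consecutive in the sequence.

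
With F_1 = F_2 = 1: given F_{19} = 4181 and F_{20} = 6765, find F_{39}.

By F_{2k+1} = F_k² + F_{k+1}²: F_{39} = 4181² + 6765² = 17480761 + 45765225 = 63245986.

63245986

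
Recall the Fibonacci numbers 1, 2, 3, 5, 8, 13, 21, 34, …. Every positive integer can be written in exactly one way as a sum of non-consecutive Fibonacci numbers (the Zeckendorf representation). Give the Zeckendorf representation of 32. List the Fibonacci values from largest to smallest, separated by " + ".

21 ≤ 32 < 34, so take 21; remainder 11
8 ≤ 11 < 13, so take 8; remainder 3
3 ≤ 3 < 5, so take 3; remainder 0
So 32 = 21 + 8 + 3, with no two terms consecutive in the sequence.

21 + 8 + 3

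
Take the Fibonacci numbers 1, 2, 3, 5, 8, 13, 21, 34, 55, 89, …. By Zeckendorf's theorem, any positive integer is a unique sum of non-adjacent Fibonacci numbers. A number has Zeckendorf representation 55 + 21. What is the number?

55 + 21 = 76.

76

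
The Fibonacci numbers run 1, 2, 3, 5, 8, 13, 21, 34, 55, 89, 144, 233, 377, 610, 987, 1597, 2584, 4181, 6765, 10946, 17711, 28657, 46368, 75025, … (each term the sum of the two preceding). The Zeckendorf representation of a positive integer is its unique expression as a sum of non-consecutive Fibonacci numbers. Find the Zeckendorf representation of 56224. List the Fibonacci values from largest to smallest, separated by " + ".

take 46368 (≤ 56224); 56224 − 46368 = 9856
take 6765 (≤ 9856); 9856 − 6765 = 3091
take 2584 (≤ 3091); 3091 − 2584 = 507
take 377 (≤ 507); 507 − 377 = 130
take 89 (≤ 130); 130 − 89 = 41
take 34 (≤ 41); 41 − 34 = 7
take 5 (≤ 7); 7 − 5 = 2
take 2 (≤ 2); 2 − 2 = 0
So 56224 = 46368 + 6765 + 2584 + 377 + 89 + 34 + 5 + 2, with no two terms consecutive in the sequence.

46368 + 6765 + 2584 + 377 + 89 + 34 + 5 + 2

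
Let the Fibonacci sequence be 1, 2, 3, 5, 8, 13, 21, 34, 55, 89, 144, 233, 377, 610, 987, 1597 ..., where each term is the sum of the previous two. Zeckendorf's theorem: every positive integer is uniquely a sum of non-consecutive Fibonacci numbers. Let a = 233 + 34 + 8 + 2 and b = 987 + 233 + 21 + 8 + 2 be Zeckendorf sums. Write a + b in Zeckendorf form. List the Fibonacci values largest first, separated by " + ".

The two numbers are 277 and 1251, so their sum is 1528.
take 987 (≤ 1528); 1528 − 987 = 541
take 377 (≤ 541); 541 − 377 = 164
take 144 (≤ 164); 164 − 144 = 20
take 13 (≤ 20); 20 − 13 = 7
take 5 (≤ 7); 7 − 5 = 2
take 2 (≤ 2); 2 − 2 = 0

987 + 377 + 144 + 13 + 5 + 2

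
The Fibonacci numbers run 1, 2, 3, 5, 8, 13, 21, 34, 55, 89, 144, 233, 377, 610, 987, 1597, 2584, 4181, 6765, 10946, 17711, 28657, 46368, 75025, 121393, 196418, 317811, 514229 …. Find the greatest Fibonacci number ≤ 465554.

317811 ≤ 465554 < 514229, so the largest Fibonacci number not exceeding 465554 is 317811.

317811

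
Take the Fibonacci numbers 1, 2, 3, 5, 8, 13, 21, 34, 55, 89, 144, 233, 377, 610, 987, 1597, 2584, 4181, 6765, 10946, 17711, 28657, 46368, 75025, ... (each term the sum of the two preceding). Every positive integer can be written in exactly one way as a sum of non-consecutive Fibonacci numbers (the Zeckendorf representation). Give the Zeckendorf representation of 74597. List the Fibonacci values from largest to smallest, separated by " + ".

Greedily peel off the largest Fibonacci term at each step:
74597: greatest Fibonacci not exceeding it is 46368, leaving 28229
28229: greatest Fibonacci not exceeding it is 17711, leaving 10518
10518: greatest Fibonacci not exceeding it is 6765, leaving 3753
3753: greatest Fibonacci not exceeding it is 2584, leaving 1169
1169: greatest Fibonacci not exceeding it is 987, leaving 182
182: greatest Fibonacci not exceeding it is 144, leaving 38
38: greatest Fibonacci not exceeding it is 34, leaving 4
4: greatest Fibonacci not exceeding it is 3, leaving 1
1: greatest Fibonacci not exceeding it is 1, leaving 0
So 74597 = 46368 + 17711 + 6765 + 2584 + 987 + 144 + 34 + 3 + 1, with no two terms consecutive in the sequence.

46368 + 17711 + 6765 + 2584 + 987 + 144 + 34 + 3 + 1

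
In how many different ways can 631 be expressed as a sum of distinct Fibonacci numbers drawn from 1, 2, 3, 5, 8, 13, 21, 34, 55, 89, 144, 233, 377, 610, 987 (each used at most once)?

631 = 610+21 = 610+13+8 = 377+233+21 = 610+13+5+3 = … (12 more), for 16 in all.

16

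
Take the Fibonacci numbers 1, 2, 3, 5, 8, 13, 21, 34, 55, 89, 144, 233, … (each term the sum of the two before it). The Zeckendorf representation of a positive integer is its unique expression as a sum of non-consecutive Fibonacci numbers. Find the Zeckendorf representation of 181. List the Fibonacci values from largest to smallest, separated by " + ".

144 + 34 + 3

181 − 144 = 37
37 − 34 = 3
3 − 3 = 0
So 181 = 144 + 34 + 3, with no two terms consecutive in the sequence.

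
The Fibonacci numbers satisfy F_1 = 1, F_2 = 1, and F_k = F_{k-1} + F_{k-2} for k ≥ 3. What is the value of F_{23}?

28657

Iterating the recurrence up to F_{17} = 1597 and F_{16} = 987:
F_{18} = F_{17} + F_{16} = 1597 + 987 = 2584
F_{19} = F_{18} + F_{17} = 2584 + 1597 = 4181
F_{20} = F_{19} + F_{18} = 4181 + 2584 = 6765
F_{21} = F_{20} + F_{19} = 6765 + 4181 = 10946
F_{22} = F_{21} + F_{20} = 10946 + 6765 = 17711
F_{23} = F_{22} + F_{21} = 17711 + 10946 = 28657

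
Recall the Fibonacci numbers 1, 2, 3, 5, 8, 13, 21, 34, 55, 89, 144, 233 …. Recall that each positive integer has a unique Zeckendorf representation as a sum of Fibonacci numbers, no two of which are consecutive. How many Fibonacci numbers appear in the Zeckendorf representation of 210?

4

Repeatedly subtract the largest Fibonacci number that fits:
take 144 (≤ 210); 210 − 144 = 66
take 55 (≤ 66); 66 − 55 = 11
take 8 (≤ 11); 11 − 8 = 3
take 3 (≤ 3); 3 − 3 = 0
210 = 144 + 55 + 8 + 3, which has 4 terms.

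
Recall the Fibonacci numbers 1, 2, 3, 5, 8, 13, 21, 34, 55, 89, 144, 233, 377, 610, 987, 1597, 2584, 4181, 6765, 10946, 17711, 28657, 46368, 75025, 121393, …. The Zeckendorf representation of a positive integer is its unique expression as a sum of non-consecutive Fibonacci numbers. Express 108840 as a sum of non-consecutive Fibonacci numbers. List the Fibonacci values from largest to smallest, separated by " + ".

75025 + 28657 + 4181 + 610 + 233 + 89 + 34 + 8 + 3

Repeatedly subtract the largest Fibonacci number that fits:
take 75025 (≤ 108840); 108840 − 75025 = 33815
take 28657 (≤ 33815); 33815 − 28657 = 5158
take 4181 (≤ 5158); 5158 − 4181 = 977
take 610 (≤ 977); 977 − 610 = 367
take 233 (≤ 367); 367 − 233 = 134
take 89 (≤ 134); 134 − 89 = 45
take 34 (≤ 45); 45 − 34 = 11
take 8 (≤ 11); 11 − 8 = 3
take 3 (≤ 3); 3 − 3 = 0
So 108840 = 75025 + 28657 + 4181 + 610 + 233 + 89 + 34 + 8 + 3, with no two terms consecutive in the sequence.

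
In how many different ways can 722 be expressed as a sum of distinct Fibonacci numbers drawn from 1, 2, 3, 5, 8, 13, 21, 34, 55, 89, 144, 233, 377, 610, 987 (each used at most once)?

Each representation comes from the Zeckendorf form by replacing some F_k with F_{k−1} + F_{k−2} where possible.
722 = 610+89+21+2 = 610+89+13+8+2 = 610+55+34+21+2 = 377+233+89+21+2 = 610+89+13+5+3+2 = … (10 more), for 15 in all.

15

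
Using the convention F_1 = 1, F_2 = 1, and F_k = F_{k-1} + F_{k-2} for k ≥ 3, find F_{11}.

Iterating the recurrence up to F_{3} = 2 and F_{2} = 1:
F_{4} = F_{3} + F_{2} = 2 + 1 = 3
F_{5} = F_{4} + F_{3} = 3 + 2 = 5
F_{6} = F_{5} + F_{4} = 5 + 3 = 8
F_{7} = F_{6} + F_{5} = 8 + 5 = 13
F_{8} = F_{7} + F_{6} = 13 + 8 = 21
F_{9} = F_{8} + F_{7} = 21 + 13 = 34
F_{10} = F_{9} + F_{8} = 34 + 21 = 55
F_{11} = F_{10} + F_{9} = 55 + 34 = 89

89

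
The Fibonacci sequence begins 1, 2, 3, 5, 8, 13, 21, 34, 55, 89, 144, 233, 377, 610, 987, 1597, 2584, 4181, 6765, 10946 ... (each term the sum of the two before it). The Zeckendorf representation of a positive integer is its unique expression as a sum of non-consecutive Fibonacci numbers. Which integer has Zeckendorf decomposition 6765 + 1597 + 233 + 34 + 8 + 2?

8639

6765 + 1597 + 233 + 34 + 8 + 2 = 8639.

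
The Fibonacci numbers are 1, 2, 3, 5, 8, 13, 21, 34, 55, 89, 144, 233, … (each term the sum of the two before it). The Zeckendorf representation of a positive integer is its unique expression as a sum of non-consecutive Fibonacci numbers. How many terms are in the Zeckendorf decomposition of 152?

largest Fibonacci ≤ 152 is 144; 152 − 144 = 8
largest Fibonacci ≤ 8 is 8; 8 − 8 = 0
152 = 144 + 8, which has 2 terms.

2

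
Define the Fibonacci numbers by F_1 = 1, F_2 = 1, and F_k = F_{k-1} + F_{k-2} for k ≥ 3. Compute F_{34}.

Iterating the recurrence up to F_{26} = 121393 and F_{25} = 75025:
F_{27} = F_{26} + F_{25} = 121393 + 75025 = 196418
F_{28} = F_{27} + F_{26} = 196418 + 121393 = 317811
F_{29} = F_{28} + F_{27} = 317811 + 196418 = 514229
F_{30} = F_{29} + F_{28} = 514229 + 317811 = 832040
F_{31} = F_{30} + F_{29} = 832040 + 514229 = 1346269
F_{32} = F_{31} + F_{30} = 1346269 + 832040 = 2178309
F_{33} = F_{32} + F_{31} = 2178309 + 1346269 = 3524578
F_{34} = F_{33} + F_{32} = 3524578 + 2178309 = 5702887

5702887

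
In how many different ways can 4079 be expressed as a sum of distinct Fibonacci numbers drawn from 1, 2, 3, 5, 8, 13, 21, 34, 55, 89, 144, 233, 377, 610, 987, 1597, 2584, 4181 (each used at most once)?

36

Starting from the Zeckendorf form and repeatedly splitting a term F_k into F_{k−1} + F_{k−2} (when neither is already used) reaches every representation.
4079 = 2584+987+377+89+34+8 = 2584+987+377+89+34+5+3 = 2584+987+377+89+21+13+8 = 2584+987+233+144+89+34+8 = … (32 more), for 36 in all.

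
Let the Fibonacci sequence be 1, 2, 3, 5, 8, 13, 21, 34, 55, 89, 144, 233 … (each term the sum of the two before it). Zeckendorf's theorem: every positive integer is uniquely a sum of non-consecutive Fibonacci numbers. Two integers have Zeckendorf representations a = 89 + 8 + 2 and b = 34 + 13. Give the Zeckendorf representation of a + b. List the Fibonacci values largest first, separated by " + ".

144 + 2

The two numbers are 99 and 47, so their sum is 146.
Greedy algorithm:
146 − 144 = 2
2 − 2 = 0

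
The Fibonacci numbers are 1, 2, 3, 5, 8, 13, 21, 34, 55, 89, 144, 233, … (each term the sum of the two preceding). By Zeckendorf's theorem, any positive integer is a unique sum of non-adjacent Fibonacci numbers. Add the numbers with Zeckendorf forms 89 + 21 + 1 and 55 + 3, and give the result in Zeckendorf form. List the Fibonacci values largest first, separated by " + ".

The two numbers are 111 and 58, so their sum is 169.
169 − 144 = 25
25 − 21 = 4
4 − 3 = 1
1 − 1 = 0

144 + 21 + 3 + 1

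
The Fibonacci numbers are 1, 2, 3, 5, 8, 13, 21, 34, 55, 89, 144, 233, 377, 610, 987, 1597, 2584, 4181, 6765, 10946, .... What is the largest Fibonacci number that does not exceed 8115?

6765 ≤ 8115 < 10946, so the largest Fibonacci number not exceeding 8115 is 6765.

6765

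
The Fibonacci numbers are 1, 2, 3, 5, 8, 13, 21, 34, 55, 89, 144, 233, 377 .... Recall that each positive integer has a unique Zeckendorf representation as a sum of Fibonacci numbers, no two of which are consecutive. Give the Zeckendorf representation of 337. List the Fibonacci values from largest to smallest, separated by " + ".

337 − 233 = 104
104 − 89 = 15
15 − 13 = 2
2 − 2 = 0
So 337 = 233 + 89 + 13 + 2, with no two terms consecutive in the sequence.

233 + 89 + 13 + 2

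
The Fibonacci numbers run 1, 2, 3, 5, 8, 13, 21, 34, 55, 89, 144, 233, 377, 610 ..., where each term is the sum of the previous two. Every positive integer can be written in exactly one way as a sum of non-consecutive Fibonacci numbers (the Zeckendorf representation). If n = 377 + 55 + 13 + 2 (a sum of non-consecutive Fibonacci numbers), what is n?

377 + 55 + 13 + 2 = 447.

447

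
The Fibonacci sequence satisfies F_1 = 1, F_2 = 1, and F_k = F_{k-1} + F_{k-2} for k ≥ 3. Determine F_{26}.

121393

Iterating the recurrence up to F_{22} = 17711 and F_{21} = 10946:
F_{23} = F_{22} + F_{21} = 17711 + 10946 = 28657
F_{24} = F_{23} + F_{22} = 28657 + 17711 = 46368
F_{25} = F_{24} + F_{23} = 46368 + 28657 = 75025
F_{26} = F_{25} + F_{24} = 75025 + 46368 = 121393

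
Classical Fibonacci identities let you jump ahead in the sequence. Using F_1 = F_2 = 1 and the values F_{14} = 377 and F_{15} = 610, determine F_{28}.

317811

By the doubling identity F_{2k} = F_k(2F_{k+1} − F_k): F_{28} = 377·(2·610 − 377) = 377·843 = 317811.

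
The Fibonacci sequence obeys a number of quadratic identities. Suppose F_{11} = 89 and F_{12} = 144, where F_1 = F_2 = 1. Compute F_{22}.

By the doubling identity F_{2k} = F_k(2F_{k+1} − F_k): F_{22} = 89·(2·144 − 89) = 89·199 = 17711.

17711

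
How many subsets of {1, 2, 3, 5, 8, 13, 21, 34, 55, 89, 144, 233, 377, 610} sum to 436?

8

Starting from the Zeckendorf form and repeatedly splitting a term F_k into F_{k−1} + F_{k−2} (when neither is already used) reaches every representation.
436 = 377+55+3+1 = 377+34+21+3+1 = 233+144+55+3+1 = … (5 more), for 8 in all.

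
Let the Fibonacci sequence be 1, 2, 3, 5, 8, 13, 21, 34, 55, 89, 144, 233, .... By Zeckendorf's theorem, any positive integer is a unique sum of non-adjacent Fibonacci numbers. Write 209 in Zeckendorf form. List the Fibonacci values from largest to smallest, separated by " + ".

Greedily peel off the largest Fibonacci term at each step:
subtract 144 from 209: 65 remains
subtract 55 from 65: 10 remains
subtract 8 from 10: 2 remains
subtract 2 from 2: 0 remains
So 209 = 144 + 55 + 8 + 2, with no two terms consecutive in the sequence.

144 + 55 + 8 + 2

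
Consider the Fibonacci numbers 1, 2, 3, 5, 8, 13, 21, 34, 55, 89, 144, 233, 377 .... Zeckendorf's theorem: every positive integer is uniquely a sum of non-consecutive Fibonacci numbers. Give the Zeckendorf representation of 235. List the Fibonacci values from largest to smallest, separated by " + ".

233 + 2

Repeatedly subtract the largest Fibonacci number that fits:
subtract 233 from 235: 2 remains
subtract 2 from 2: 0 remains
So 235 = 233 + 2, with no two terms consecutive in the sequence.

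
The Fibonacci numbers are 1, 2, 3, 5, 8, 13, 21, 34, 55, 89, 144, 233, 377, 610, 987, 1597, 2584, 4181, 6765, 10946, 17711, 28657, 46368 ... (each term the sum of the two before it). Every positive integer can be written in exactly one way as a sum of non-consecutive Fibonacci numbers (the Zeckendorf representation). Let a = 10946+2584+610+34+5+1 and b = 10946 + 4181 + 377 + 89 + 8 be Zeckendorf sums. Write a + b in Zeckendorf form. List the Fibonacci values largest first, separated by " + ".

The two numbers are 14180 and 15601, so their sum is 29781.
take 28657 (≤ 29781); 29781 − 28657 = 1124
take 987 (≤ 1124); 1124 − 987 = 137
take 89 (≤ 137); 137 − 89 = 48
take 34 (≤ 48); 48 − 34 = 14
take 13 (≤ 14); 14 − 13 = 1
take 1 (≤ 1); 1 − 1 = 0

28657 + 987 + 89 + 34 + 13 + 1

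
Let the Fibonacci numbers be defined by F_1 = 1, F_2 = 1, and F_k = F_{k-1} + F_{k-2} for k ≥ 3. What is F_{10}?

55

Iterating the recurrence up to F_{4} = 3 and F_{3} = 2:
F_{5} = F_{4} + F_{3} = 3 + 2 = 5
F_{6} = F_{5} + F_{4} = 5 + 3 = 8
F_{7} = F_{6} + F_{5} = 8 + 5 = 13
F_{8} = F_{7} + F_{6} = 13 + 8 = 21
F_{9} = F_{8} + F_{7} = 21 + 13 = 34
F_{10} = F_{9} + F_{8} = 34 + 21 = 55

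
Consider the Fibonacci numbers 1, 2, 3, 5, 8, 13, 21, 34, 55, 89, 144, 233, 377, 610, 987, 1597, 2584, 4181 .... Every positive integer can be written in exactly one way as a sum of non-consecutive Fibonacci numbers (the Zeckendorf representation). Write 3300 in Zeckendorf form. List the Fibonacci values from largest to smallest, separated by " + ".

2584 + 610 + 89 + 13 + 3 + 1

Greedy algorithm:
take 2584 (≤ 3300); 3300 − 2584 = 716
take 610 (≤ 716); 716 − 610 = 106
take 89 (≤ 106); 106 − 89 = 17
take 13 (≤ 17); 17 − 13 = 4
take 3 (≤ 4); 4 − 3 = 1
take 1 (≤ 1); 1 − 1 = 0
So 3300 = 2584 + 610 + 89 + 13 + 3 + 1, with no two terms consecutive in the sequence.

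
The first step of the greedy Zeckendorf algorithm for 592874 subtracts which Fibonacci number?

514229 ≤ 592874 < 832040, so the largest Fibonacci number not exceeding 592874 is 514229.

514229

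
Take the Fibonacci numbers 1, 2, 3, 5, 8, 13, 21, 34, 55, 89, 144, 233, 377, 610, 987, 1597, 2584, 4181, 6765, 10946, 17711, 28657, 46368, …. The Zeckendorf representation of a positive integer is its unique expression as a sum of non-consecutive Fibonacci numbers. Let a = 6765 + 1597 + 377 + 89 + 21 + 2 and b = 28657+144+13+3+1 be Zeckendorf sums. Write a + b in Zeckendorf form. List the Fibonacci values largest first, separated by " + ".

The two numbers are 8851 and 28818, so their sum is 37669.
Greedy algorithm:
37669: greatest Fibonacci not exceeding it is 28657, leaving 9012
9012: greatest Fibonacci not exceeding it is 6765, leaving 2247
2247: greatest Fibonacci not exceeding it is 1597, leaving 650
650: greatest Fibonacci not exceeding it is 610, leaving 40
40: greatest Fibonacci not exceeding it is 34, leaving 6
6: greatest Fibonacci not exceeding it is 5, leaving 1
1: greatest Fibonacci not exceeding it is 1, leaving 0

28657 + 6765 + 1597 + 610 + 34 + 5 + 1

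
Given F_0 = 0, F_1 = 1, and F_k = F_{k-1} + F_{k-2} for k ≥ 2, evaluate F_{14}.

Iterating the recurrence up to F_{6} = 8 and F_{5} = 5:
F_{7} = F_{6} + F_{5} = 8 + 5 = 13
F_{8} = F_{7} + F_{6} = 13 + 8 = 21
F_{9} = F_{8} + F_{7} = 21 + 13 = 34
F_{10} = F_{9} + F_{8} = 34 + 21 = 55
F_{11} = F_{10} + F_{9} = 55 + 34 = 89
F_{12} = F_{11} + F_{10} = 89 + 55 = 144
F_{13} = F_{12} + F_{11} = 144 + 89 = 233
F_{14} = F_{13} + F_{12} = 233 + 144 = 377

377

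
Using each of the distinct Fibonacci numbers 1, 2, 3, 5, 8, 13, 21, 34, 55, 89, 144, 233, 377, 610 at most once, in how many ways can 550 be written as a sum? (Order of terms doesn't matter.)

19

Starting from the Zeckendorf form and repeatedly splitting a term F_k into F_{k−1} + F_{k−2} (when neither is already used) reaches every representation.
550 = 377+144+21+8 = 377+144+21+5+3 = 377+89+55+21+8 = 377+144+21+5+2+1 = … (15 more), for 19 in all.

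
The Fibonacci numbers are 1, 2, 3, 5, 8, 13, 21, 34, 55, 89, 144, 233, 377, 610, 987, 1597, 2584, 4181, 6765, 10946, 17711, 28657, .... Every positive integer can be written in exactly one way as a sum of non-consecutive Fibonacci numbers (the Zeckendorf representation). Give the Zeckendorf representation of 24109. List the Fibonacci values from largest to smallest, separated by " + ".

24109: greatest Fibonacci not exceeding it is 17711, leaving 6398
6398: greatest Fibonacci not exceeding it is 4181, leaving 2217
2217: greatest Fibonacci not exceeding it is 1597, leaving 620
620: greatest Fibonacci not exceeding it is 610, leaving 10
10: greatest Fibonacci not exceeding it is 8, leaving 2
2: greatest Fibonacci not exceeding it is 2, leaving 0
So 24109 = 17711 + 4181 + 1597 + 610 + 8 + 2, with no two terms consecutive in the sequence.

17711 + 4181 + 1597 + 610 + 8 + 2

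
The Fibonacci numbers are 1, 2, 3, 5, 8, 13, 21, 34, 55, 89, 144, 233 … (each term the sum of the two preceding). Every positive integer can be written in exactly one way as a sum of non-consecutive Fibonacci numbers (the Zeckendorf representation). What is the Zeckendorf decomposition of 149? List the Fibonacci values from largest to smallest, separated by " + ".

144 + 5

subtract 144 from 149: 5 remains
subtract 5 from 5: 0 remains
So 149 = 144 + 5, with no two terms consecutive in the sequence.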